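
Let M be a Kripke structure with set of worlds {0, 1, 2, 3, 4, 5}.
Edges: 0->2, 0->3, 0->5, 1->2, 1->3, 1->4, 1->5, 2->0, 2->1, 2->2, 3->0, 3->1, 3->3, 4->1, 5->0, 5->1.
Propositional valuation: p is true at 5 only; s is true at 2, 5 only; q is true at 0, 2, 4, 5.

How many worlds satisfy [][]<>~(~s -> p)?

Recall that []ψ holds at a world iff ψ holds at every accessible world, and <>ψ holds iff ψ holds at some accessible world.
Let φ = [][]<>~(~s -> p). Evaluate φ at each world:
  0 (successors {2, 3, 5}): φ is true.
  1 (successors {2, 3, 4, 5}): φ is true.
  2 (successors {0, 1, 2}): φ is true.
  3 (successors {0, 1, 3}): φ is true.
  4 (successors {1}): φ is true.
  5 (successors {0, 1}): φ is true.
For instance, at 5:
  At 5: [][]<>~(~s -> p) requires []<>~(~s -> p) at every successor {0, 1}.
      At 0: []<>~(~s -> p) requires <>~(~s -> p) at every successor {2, 3, 5}.
        At 2: <>~(~s -> p) is true.
        At 3: <>~(~s -> p) is true.
        At 5: <>~(~s -> p) is true.
      So []<>~(~s -> p) is true at 0.
      At 1: []<>~(~s -> p) requires <>~(~s -> p) at every successor {2, 3, 4, 5}.
        At 2: <>~(~s -> p) is true.
        At 3: <>~(~s -> p) is true.
        At 4: <>~(~s -> p) is true.
        At 5: <>~(~s -> p) is true.
      So []<>~(~s -> p) is true at 1.
  So [][]<>~(~s -> p) is true at 5.
Satisfying worlds: {0, 1, 2, 3, 4, 5}

6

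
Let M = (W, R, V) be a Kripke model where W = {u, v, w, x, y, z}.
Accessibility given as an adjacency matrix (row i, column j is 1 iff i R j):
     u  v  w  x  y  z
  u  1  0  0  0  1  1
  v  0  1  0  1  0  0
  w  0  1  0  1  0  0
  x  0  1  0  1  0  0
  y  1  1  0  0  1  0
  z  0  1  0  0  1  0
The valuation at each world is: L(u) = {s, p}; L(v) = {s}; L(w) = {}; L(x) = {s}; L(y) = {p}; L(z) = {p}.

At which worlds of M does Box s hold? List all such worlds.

Let φ = Box s. Evaluate φ at each world:
  u (successors {u, y, z}): φ is false.
  v (successors {v, x}): φ is true.
  w (successors {v, x}): φ is true.
  x (successors {v, x}): φ is true.
  y (successors {u, v, y}): φ is false.
  z (successors {v, y}): φ is false.
For instance, at w:
  At w: Box s requires s at every successor {v, x}.
    At v: s is true.
    At x: s is true.
  So Box s is true at w.
Satisfying worlds: {v, w, x}

v, w, x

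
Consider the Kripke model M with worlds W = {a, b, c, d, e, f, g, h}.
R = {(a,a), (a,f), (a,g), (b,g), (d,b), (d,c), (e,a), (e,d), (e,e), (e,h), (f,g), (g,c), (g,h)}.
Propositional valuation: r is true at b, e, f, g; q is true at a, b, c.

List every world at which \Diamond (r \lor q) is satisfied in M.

Recall that \Diamond ψ holds at a world iff ψ holds at some accessible world.
Let φ = \Diamond (r \lor q). Evaluate φ at each world:
  a (successors {a, f, g}): φ is true.
  b (successors {g}): φ is true.
  c (successors ∅): φ is false.
  d (successors {b, c}): φ is true.
  e (successors {a, d, e, h}): φ is true.
  f (successors {g}): φ is true.
  g (successors {c, h}): φ is true.
  h (successors ∅): φ is false.
For instance, at a:
  At a: \Diamond (r \lor q) requires r \lor q at some successor in {a, f, g}.
    r \lor q holds at a, so \Diamond (r \lor q) is true at a.
Satisfying worlds: {a, b, d, e, f, g}

a, b, d, e, f, g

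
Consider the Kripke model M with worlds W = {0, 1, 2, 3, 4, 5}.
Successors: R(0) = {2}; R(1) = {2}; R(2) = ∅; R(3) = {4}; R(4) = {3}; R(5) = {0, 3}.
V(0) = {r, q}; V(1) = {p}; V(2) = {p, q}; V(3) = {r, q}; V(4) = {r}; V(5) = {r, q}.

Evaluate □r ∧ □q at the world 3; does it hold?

At 3: □r is true, □q is false, so □r ∧ □q is false.
  At 3: □r requires r at every successor {4}.
    At 4: r is true.
  So □r is true at 3.
  At 3: □q requires q at every successor {4}.
    q fails at 4, so □q is false at 3.

No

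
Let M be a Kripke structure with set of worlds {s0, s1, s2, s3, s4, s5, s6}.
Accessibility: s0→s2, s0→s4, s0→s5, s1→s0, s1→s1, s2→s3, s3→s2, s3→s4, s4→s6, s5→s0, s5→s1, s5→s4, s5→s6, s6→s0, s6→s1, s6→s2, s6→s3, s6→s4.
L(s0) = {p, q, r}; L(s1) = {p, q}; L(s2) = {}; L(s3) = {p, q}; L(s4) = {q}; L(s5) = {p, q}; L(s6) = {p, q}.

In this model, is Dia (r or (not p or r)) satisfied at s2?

No

At s2: Dia (r or (not p or r)) requires r or (not p or r) at some successor in {s3}.
  At s3: r or (not p or r) is false.
So Dia (r or (not p or r)) is false at s2.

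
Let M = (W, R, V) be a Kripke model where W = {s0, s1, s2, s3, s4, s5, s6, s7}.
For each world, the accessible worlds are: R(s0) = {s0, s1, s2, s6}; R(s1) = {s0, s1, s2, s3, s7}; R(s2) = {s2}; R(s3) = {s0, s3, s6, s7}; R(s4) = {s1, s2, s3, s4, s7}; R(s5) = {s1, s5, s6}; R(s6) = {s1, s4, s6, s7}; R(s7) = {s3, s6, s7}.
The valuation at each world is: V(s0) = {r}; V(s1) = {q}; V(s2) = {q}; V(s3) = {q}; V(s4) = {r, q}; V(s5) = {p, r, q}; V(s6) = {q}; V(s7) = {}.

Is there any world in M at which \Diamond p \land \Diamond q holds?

Let φ = \Diamond p \land \Diamond q. Evaluate φ at each world:
  s0 (successors {s0, s1, s2, s6}): φ is false.
  s1 (successors {s0, s1, s2, s3, s7}): φ is false.
  s2 (successors {s2}): φ is false.
  s3 (successors {s0, s3, s6, s7}): φ is false.
  s4 (successors {s1, s2, s3, s4, s7}): φ is false.
  s5 (successors {s1, s5, s6}): φ is true.
  s6 (successors {s1, s4, s6, s7}): φ is false.
  s7 (successors {s3, s6, s7}): φ is false.
Detail at s5 (witness):
  At s5: \Diamond p is true, \Diamond q is true, so \Diamond p \land \Diamond q is true.
    At s5: \Diamond p requires p at some successor in {s1, s5, s6}.
      p holds at s5, so \Diamond p is true at s5.
    At s5: \Diamond q requires q at some successor in {s1, s5, s6}.
      q holds at s1, so \Diamond q is true at s5.

Yes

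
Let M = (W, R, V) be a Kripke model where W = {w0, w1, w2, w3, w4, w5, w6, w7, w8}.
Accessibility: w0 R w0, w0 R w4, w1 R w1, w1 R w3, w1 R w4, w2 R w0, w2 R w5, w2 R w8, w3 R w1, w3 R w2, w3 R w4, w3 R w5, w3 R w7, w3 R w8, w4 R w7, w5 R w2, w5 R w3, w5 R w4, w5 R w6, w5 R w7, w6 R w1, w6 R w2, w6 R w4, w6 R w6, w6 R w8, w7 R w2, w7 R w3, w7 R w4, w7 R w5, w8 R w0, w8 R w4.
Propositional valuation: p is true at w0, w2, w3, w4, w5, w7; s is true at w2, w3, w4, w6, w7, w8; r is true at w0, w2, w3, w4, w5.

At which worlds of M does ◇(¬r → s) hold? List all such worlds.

w0, w1, w2, w3, w4, w5, w6, w7, w8

Let φ = ◇(¬r → s). Evaluate φ at each world:
  w0 (successors {w0, w4}): φ is true.
  w1 (successors {w1, w3, w4}): φ is true.
  w2 (successors {w0, w5, w8}): φ is true.
  w3 (successors {w1, w2, w4, w5, w7, w8}): φ is true.
  w4 (successors {w7}): φ is true.
  w5 (successors {w2, w3, w4, w6, w7}): φ is true.
  w6 (successors {w1, w2, w4, w6, w8}): φ is true.
  w7 (successors {w2, w3, w4, w5}): φ is true.
  w8 (successors {w0, w4}): φ is true.
For instance, at w0:
  At w0: ◇(¬r → s) requires ¬r → s at some successor in {w0, w4}.
    ¬r → s holds at w0, so ◇(¬r → s) is true at w0.
Satisfying worlds: {w0, w1, w2, w3, w4, w5, w6, w7, w8}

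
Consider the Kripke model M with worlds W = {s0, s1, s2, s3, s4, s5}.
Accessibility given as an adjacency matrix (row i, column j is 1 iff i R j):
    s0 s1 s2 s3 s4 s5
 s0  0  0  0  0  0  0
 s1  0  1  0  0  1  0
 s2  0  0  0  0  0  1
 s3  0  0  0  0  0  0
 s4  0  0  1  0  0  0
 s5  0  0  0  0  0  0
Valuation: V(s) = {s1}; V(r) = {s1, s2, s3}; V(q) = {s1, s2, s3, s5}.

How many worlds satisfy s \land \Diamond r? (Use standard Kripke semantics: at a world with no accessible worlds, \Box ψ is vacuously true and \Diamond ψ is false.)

1

Let φ = s \land \Diamond r. Evaluate φ at each world:
  s0 (successors ∅): φ is false.
  s1 (successors {s1, s4}): φ is true.
  s2 (successors {s5}): φ is false.
  s3 (successors ∅): φ is false.
  s4 (successors {s2}): φ is false.
  s5 (successors ∅): φ is false.
For instance, at s4:
  At s4: s is false, \Diamond r is true, so s \land \Diamond r is false.
    At s4: \Diamond r requires r at some successor in {s2}.
      r holds at s2, so \Diamond r is true at s4.
Satisfying worlds: {s1}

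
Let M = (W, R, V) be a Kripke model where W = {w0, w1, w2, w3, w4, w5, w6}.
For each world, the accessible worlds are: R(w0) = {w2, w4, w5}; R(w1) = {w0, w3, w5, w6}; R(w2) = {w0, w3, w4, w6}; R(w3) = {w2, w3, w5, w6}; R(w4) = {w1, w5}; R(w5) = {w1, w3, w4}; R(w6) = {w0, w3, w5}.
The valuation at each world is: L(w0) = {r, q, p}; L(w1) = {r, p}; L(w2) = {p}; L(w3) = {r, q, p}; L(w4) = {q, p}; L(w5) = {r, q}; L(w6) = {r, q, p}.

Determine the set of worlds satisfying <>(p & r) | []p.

Recall that []ψ holds at a world iff ψ holds at every accessible world, and <>ψ holds iff ψ holds at some accessible world.
Let φ = <>(p & r) | []p. Evaluate φ at each world:
  w0 (successors {w2, w4, w5}): φ is false.
  w1 (successors {w0, w3, w5, w6}): φ is true.
  w2 (successors {w0, w3, w4, w6}): φ is true.
  w3 (successors {w2, w3, w5, w6}): φ is true.
  w4 (successors {w1, w5}): φ is true.
  w5 (successors {w1, w3, w4}): φ is true.
  w6 (successors {w0, w3, w5}): φ is true.
For instance, at w2:
  At w2: <>(p & r) is true, []p is true, so <>(p & r) | []p is true.
    At w2: <>(p & r) requires p & r at some successor in {w0, w3, w4, w6}.
      p & r holds at w0, so <>(p & r) is true at w2.
    At w2: []p requires p at every successor {w0, w3, w4, w6}.
      At w0: p is true.
      At w3: p is true.
      At w4: p is true.
      At w6: p is true.
    So []p is true at w2.
Satisfying worlds: {w1, w2, w3, w4, w5, w6}

w1, w2, w3, w4, w5, w6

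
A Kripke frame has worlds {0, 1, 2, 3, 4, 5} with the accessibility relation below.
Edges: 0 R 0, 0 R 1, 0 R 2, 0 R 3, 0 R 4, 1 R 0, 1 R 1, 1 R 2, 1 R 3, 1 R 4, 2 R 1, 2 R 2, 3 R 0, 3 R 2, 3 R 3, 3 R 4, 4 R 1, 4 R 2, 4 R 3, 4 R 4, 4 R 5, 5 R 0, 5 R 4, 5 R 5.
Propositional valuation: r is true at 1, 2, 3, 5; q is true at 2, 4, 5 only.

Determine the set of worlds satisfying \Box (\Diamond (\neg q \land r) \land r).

Let φ = \Box (\Diamond (\neg q \land r) \land r). Evaluate φ at each world:
  0 (successors {0, 1, 2, 3, 4}): φ is false.
  1 (successors {0, 1, 2, 3, 4}): φ is false.
  2 (successors {1, 2}): φ is true.
  3 (successors {0, 2, 3, 4}): φ is false.
  4 (successors {1, 2, 3, 4, 5}): φ is false.
  5 (successors {0, 4, 5}): φ is false.
For instance, at 1:
  At 1: \Box (\Diamond (\neg q \land r) \land r) requires \Diamond (\neg q \land r) \land r at every successor {0, 1, 2, 3, 4}.
    \Diamond (\neg q \land r) \land r fails at 0, so \Box (\Diamond (\neg q \land r) \land r) is false at 1.
      At 0: \Diamond (\neg q \land r) is true, r is false, so \Diamond (\neg q \land r) \land r is false.
Satisfying worlds: {2}

2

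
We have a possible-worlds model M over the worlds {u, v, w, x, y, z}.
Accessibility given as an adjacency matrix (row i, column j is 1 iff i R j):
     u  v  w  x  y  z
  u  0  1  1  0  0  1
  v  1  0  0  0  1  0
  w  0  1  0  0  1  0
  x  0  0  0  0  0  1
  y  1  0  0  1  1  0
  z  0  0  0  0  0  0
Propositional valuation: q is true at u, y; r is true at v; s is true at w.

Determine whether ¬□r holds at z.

No

At z: □r is true, so ¬□r is false.
  At z: no accessible worlds, so □r holds vacuously.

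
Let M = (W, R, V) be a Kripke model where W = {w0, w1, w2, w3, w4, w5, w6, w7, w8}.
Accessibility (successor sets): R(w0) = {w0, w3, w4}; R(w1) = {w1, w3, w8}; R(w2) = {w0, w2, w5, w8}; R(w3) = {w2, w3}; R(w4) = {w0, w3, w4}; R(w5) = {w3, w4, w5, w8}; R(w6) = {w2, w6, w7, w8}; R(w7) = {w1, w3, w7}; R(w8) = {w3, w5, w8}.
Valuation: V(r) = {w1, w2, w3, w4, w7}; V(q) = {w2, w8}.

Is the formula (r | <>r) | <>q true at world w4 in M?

Yes

At w4: r | <>r is true, <>q is false, so (r | <>r) | <>q is true.
  At w4: r is true, <>r is true, so r | <>r is true.
    At w4: <>r requires r at some successor in {w0, w3, w4}.
      r holds at w3, so <>r is true at w4.
  At w4: <>q requires q at some successor in {w0, w3, w4}.
    At w0: q is false.
    At w3: q is false.
    At w4: q is false.
  So <>q is false at w4.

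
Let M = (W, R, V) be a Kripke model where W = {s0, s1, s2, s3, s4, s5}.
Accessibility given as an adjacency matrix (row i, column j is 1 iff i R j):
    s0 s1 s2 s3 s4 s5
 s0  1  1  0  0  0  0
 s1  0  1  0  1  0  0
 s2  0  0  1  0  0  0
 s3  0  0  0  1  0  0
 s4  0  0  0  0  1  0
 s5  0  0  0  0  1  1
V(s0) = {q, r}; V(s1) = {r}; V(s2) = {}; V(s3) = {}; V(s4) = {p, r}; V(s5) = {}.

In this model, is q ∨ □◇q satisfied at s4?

At s4: q is false, □◇q is false, so q ∨ □◇q is false.
  At s4: □◇q requires ◇q at every successor {s4}.
    ◇q fails at s4, so □◇q is false at s4.
      At s4: ◇q requires q at some successor in {s4}.
        At s4: q is false.
      So ◇q is false at s4.

No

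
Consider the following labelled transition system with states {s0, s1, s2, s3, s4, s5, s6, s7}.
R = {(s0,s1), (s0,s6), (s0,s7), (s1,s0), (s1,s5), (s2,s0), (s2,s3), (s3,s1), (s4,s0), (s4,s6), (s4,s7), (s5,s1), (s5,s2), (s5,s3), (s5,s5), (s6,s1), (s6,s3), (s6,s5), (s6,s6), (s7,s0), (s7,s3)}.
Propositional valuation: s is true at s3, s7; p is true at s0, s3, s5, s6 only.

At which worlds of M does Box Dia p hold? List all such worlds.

Let φ = Box Dia p. Evaluate φ at each world:
  s0 (successors {s1, s6, s7}): φ is true.
  s1 (successors {s0, s5}): φ is true.
  s2 (successors {s0, s3}): φ is false.
  s3 (successors {s1}): φ is true.
  s4 (successors {s0, s6, s7}): φ is true.
  s5 (successors {s1, s2, s3, s5}): φ is false.
  s6 (successors {s1, s3, s5, s6}): φ is false.
  s7 (successors {s0, s3}): φ is false.
For instance, at s0:
  At s0: Box Dia p requires Dia p at every successor {s1, s6, s7}.
      At s1: Dia p requires p at some successor in {s0, s5}.
        p holds at s0, so Dia p is true at s1.
      At s6: Dia p requires p at some successor in {s1, s3, s5, s6}.
        p holds at s3, so Dia p is true at s6.
      At s7: Dia p requires p at some successor in {s0, s3}.
        p holds at s0, so Dia p is true at s7.
  So Box Dia p is true at s0.
Satisfying worlds: {s0, s1, s3, s4}

s0, s1, s3, s4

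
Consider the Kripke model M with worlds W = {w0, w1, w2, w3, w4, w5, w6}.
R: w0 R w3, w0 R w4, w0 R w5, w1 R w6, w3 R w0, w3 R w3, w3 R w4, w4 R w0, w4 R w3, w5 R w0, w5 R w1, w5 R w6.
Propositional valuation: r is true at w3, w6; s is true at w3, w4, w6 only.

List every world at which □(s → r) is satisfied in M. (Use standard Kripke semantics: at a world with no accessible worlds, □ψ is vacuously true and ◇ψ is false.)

Recall that □ψ holds at a world iff ψ holds at every accessible world, and ◇ψ holds iff ψ holds at some accessible world.
Let φ = □(s → r). Evaluate φ at each world:
  w0 (successors {w3, w4, w5}): φ is false.
  w1 (successors {w6}): φ is true.
  w2 (successors ∅): φ is true.
  w3 (successors {w0, w3, w4}): φ is false.
  w4 (successors {w0, w3}): φ is true.
  w5 (successors {w0, w1, w6}): φ is true.
  w6 (successors ∅): φ is true.
For instance, at w4:
  At w4: □(s → r) requires s → r at every successor {w0, w3}.
    At w0: s → r is true.
    At w3: s → r is true.
  So □(s → r) is true at w4.
Satisfying worlds: {w1, w2, w4, w5, w6}

w1, w2, w4, w5, w6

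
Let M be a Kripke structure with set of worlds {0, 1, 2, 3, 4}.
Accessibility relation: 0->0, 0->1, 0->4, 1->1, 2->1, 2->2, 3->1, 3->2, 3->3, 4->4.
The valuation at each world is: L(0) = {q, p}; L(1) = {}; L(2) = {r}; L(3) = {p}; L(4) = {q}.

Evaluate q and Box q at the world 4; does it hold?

At 4: q is true, Box q is true, so q and Box q is true.
  At 4: Box q requires q at every successor {4}.
    At 4: q is true.
  So Box q is true at 4.

Yes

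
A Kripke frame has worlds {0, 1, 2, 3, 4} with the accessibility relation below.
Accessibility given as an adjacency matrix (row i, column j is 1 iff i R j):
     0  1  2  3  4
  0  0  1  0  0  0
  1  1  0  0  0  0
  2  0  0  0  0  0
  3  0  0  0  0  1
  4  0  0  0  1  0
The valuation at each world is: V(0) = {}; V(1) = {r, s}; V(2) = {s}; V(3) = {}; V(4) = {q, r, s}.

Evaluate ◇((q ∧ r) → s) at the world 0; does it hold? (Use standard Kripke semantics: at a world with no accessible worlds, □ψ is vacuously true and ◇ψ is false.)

Yes

Recall that ◇ψ holds at a world iff ψ holds at some accessible world.
At 0: ◇((q ∧ r) → s) requires (q ∧ r) → s at some successor in {1}.
  (q ∧ r) → s holds at 1, so ◇((q ∧ r) → s) is true at 0.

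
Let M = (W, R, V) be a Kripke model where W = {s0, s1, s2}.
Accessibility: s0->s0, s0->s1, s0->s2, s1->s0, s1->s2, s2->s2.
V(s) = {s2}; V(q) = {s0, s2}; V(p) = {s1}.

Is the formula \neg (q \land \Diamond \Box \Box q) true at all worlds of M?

Recall that \Box ψ holds at a world iff ψ holds at every accessible world, and \Diamond ψ holds iff ψ holds at some accessible world.
Let φ = \neg (q \land \Diamond \Box \Box q). Evaluate φ at each world:
  s0 (successors {s0, s1, s2}): φ is false.
  s1 (successors {s0, s2}): φ is true.
  s2 (successors {s2}): φ is false.
Detail at s0 (counterexample):
  At s0: q \land \Diamond \Box \Box q is true, so \neg (q \land \Diamond \Box \Box q) is false.
    At s0: q is true, \Diamond \Box \Box q is true, so q \land \Diamond \Box \Box q is true.
      At s0: \Diamond \Box \Box q requires \Box \Box q at some successor in {s0, s1, s2}.
        \Box \Box q holds at s2, so \Diamond \Box \Box q is true at s0.

No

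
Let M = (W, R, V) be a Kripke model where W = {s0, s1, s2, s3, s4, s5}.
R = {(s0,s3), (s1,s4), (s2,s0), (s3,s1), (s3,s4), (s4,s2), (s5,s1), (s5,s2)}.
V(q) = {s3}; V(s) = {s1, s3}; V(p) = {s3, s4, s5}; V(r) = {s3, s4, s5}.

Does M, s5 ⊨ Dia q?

At s5: Dia q requires q at some successor in {s1, s2}.
  At s1: q is false.
  At s2: q is false.
So Dia q is false at s5.

No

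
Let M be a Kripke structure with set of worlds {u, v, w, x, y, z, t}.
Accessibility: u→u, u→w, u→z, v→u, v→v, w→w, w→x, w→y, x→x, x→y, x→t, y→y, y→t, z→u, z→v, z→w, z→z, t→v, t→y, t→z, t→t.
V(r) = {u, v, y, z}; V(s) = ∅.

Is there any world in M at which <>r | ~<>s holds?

Yes

Let φ = <>r | ~<>s. Evaluate φ at each world:
  u (successors {u, w, z}): φ is true.
  v (successors {u, v}): φ is true.
  w (successors {w, x, y}): φ is true.
  x (successors {x, y, t}): φ is true.
  y (successors {y, t}): φ is true.
  z (successors {u, v, w, z}): φ is true.
  t (successors {v, y, z, t}): φ is true.
Detail at u (witness):
  At u: <>r is true, ~<>s is true, so <>r | ~<>s is true.
    At u: <>r requires r at some successor in {u, w, z}.
      r holds at u, so <>r is true at u.
    At u: <>s is false, so ~<>s is true.
      At u: <>s requires s at some successor in {u, w, z}.
        At u: s is false.
        At w: s is false.
        At z: s is false.
      So <>s is false at u.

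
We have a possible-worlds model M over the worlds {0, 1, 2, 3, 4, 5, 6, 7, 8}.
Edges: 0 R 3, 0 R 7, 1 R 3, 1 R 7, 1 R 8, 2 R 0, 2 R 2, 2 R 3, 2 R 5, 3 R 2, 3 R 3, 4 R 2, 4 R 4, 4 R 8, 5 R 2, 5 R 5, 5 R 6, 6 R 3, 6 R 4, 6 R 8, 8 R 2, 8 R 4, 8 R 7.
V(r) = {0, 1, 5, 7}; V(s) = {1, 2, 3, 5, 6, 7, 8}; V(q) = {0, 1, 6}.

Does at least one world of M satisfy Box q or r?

Recall that Box ψ holds at a world iff ψ holds at every accessible world, and Dia ψ holds iff ψ holds at some accessible world.
Let φ = Box q or r. Evaluate φ at each world:
  0 (successors {3, 7}): φ is true.
  1 (successors {3, 7, 8}): φ is true.
  2 (successors {0, 2, 3, 5}): φ is false.
  3 (successors {2, 3}): φ is false.
  4 (successors {2, 4, 8}): φ is false.
  5 (successors {2, 5, 6}): φ is true.
  6 (successors {3, 4, 8}): φ is false.
  7 (successors ∅): φ is true.
  8 (successors {2, 4, 7}): φ is false.
Detail at 0 (witness):
  At 0: Box q is false, r is true, so Box q or r is true.
    At 0: Box q requires q at every successor {3, 7}.
      q fails at 3, so Box q is false at 0.

Yes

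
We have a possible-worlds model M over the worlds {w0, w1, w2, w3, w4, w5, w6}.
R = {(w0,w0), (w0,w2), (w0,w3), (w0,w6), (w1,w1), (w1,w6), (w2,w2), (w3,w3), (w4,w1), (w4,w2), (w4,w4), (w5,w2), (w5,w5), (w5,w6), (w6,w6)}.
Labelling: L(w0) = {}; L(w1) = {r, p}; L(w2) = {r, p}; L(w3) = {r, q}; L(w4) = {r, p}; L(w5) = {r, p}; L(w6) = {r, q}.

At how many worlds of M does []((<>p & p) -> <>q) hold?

Let φ = []((<>p & p) -> <>q). Evaluate φ at each world:
  w0 (successors {w0, w2, w3, w6}): φ is false.
  w1 (successors {w1, w6}): φ is true.
  w2 (successors {w2}): φ is false.
  w3 (successors {w3}): φ is true.
  w4 (successors {w1, w2, w4}): φ is false.
  w5 (successors {w2, w5, w6}): φ is false.
  w6 (successors {w6}): φ is true.
For instance, at w6:
  At w6: []((<>p & p) -> <>q) requires (<>p & p) -> <>q at every successor {w6}.
      At w6: <>p & p is false, <>q is true, so (<>p & p) -> <>q is true.
  So []((<>p & p) -> <>q) is true at w6.
Satisfying worlds: {w1, w3, w6}

3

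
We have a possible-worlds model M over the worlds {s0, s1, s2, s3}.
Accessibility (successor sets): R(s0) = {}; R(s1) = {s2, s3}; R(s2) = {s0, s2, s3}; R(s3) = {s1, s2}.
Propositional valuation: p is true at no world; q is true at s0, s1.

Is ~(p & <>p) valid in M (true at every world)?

Yes

Let φ = ~(p & <>p). Evaluate φ at each world:
  s0 (successors ∅): φ is true.
  s1 (successors {s2, s3}): φ is true.
  s2 (successors {s0, s2, s3}): φ is true.
  s3 (successors {s1, s2}): φ is true.
For instance, at s3:
  At s3: p & <>p is false, so ~(p & <>p) is true.
    At s3: p is false, <>p is false, so p & <>p is false.
      At s3: <>p requires p at some successor in {s1, s2}.
        At s1: p is false.
        At s2: p is false.
      So <>p is false at s3.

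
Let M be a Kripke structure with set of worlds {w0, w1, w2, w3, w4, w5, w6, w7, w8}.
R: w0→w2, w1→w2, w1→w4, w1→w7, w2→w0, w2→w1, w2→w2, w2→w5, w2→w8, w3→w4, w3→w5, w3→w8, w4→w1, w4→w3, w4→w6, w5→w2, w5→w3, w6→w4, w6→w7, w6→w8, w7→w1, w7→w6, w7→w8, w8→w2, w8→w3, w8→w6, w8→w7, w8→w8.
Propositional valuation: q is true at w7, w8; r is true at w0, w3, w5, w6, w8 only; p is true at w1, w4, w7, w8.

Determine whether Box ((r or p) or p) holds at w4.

Yes

Recall that Box ψ holds at a world iff ψ holds at every accessible world, and Dia ψ holds iff ψ holds at some accessible world.
At w4: Box ((r or p) or p) requires (r or p) or p at every successor {w1, w3, w6}.
  At w1: (r or p) or p is true.
  At w3: (r or p) or p is true.
  At w6: (r or p) or p is true.
So Box ((r or p) or p) is true at w4.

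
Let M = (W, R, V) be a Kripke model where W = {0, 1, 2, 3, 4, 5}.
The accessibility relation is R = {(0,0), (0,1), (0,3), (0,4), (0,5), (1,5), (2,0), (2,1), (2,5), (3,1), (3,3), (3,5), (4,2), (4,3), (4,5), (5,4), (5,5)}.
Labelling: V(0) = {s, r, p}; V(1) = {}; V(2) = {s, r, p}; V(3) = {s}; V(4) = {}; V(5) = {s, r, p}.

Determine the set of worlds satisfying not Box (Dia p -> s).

0, 2, 3, 5

Recall that Box ψ holds at a world iff ψ holds at every accessible world, and Dia ψ holds iff ψ holds at some accessible world.
Let φ = not Box (Dia p -> s). Evaluate φ at each world:
  0 (successors {0, 1, 3, 4, 5}): φ is true.
  1 (successors {5}): φ is false.
  2 (successors {0, 1, 5}): φ is true.
  3 (successors {1, 3, 5}): φ is true.
  4 (successors {2, 3, 5}): φ is false.
  5 (successors {4, 5}): φ is true.
For instance, at 4:
  At 4: Box (Dia p -> s) is true, so not Box (Dia p -> s) is false.
    At 4: Box (Dia p -> s) requires Dia p -> s at every successor {2, 3, 5}.
      At 2: Dia p -> s is true.
      At 3: Dia p -> s is true.
      At 5: Dia p -> s is true.
    So Box (Dia p -> s) is true at 4.
Satisfying worlds: {0, 2, 3, 5}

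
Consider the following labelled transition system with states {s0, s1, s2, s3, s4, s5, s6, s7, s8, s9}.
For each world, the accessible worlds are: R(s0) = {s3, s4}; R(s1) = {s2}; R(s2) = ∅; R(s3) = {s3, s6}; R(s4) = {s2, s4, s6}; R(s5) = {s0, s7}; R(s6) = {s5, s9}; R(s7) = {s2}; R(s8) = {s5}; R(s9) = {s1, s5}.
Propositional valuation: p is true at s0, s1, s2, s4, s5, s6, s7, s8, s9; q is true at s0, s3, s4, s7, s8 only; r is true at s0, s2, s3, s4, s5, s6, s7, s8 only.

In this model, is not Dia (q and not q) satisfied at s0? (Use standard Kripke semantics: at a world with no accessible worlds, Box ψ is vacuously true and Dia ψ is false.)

Yes

At s0: Dia (q and not q) is false, so not Dia (q and not q) is true.
  At s0: Dia (q and not q) requires q and not q at some successor in {s3, s4}.
    At s3: q and not q is false.
    At s4: q and not q is false.
  So Dia (q and not q) is false at s0.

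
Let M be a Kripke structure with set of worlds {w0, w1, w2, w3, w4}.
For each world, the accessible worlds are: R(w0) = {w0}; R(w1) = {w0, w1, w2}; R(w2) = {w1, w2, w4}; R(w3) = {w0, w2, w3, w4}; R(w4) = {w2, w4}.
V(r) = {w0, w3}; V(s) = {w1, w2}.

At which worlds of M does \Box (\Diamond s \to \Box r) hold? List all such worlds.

w0

Let φ = \Box (\Diamond s \to \Box r). Evaluate φ at each world:
  w0 (successors {w0}): φ is true.
  w1 (successors {w0, w1, w2}): φ is false.
  w2 (successors {w1, w2, w4}): φ is false.
  w3 (successors {w0, w2, w3, w4}): φ is false.
  w4 (successors {w2, w4}): φ is false.
For instance, at w0:
  At w0: \Box (\Diamond s \to \Box r) requires \Diamond s \to \Box r at every successor {w0}.
      At w0: \Diamond s is false, \Box r is true, so \Diamond s \to \Box r is true.
  So \Box (\Diamond s \to \Box r) is true at w0.
Satisfying worlds: {w0}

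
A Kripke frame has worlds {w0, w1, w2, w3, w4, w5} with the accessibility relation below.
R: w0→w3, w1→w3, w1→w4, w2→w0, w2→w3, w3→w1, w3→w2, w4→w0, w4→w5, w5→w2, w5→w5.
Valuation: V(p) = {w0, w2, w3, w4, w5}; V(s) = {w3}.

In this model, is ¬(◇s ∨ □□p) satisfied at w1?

Recall that □ψ holds at a world iff ψ holds at every accessible world, and ◇ψ holds iff ψ holds at some accessible world.
At w1: ◇s ∨ □□p is true, so ¬(◇s ∨ □□p) is false.
  At w1: ◇s is true, □□p is false, so ◇s ∨ □□p is true.
    At w1: ◇s requires s at some successor in {w3, w4}.
      s holds at w3, so ◇s is true at w1.
    At w1: □□p requires □p at every successor {w3, w4}.
      □p fails at w3, so □□p is false at w1.

No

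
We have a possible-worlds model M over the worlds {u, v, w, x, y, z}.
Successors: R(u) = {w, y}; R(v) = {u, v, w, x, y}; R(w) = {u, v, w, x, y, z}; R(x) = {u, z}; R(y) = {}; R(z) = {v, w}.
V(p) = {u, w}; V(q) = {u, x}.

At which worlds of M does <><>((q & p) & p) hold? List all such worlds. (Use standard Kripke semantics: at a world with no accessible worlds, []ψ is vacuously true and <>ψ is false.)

Let φ = <><>((q & p) & p). Evaluate φ at each world:
  u (successors {w, y}): φ is true.
  v (successors {u, v, w, x, y}): φ is true.
  w (successors {u, v, w, x, y, z}): φ is true.
  x (successors {u, z}): φ is false.
  y (successors ∅): φ is false.
  z (successors {v, w}): φ is true.
For instance, at u:
  At u: <><>((q & p) & p) requires <>((q & p) & p) at some successor in {w, y}.
    <>((q & p) & p) holds at w, so <><>((q & p) & p) is true at u.
      At w: <>((q & p) & p) requires (q & p) & p at some successor in {u, v, w, x, y, z}.
        (q & p) & p holds at u, so <>((q & p) & p) is true at w.
Satisfying worlds: {u, v, w, z}

u, v, w, z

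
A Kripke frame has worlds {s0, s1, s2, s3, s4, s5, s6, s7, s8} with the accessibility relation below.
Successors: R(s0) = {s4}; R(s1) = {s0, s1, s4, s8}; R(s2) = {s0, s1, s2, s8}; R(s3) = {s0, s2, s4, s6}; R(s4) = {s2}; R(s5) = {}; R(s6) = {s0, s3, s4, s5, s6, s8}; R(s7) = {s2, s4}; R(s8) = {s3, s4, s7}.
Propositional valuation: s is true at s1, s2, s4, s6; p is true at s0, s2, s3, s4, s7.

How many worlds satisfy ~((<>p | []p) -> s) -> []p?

8

Let φ = ~((<>p | []p) -> s) -> []p. Evaluate φ at each world:
  s0 (successors {s4}): φ is true.
  s1 (successors {s0, s1, s4, s8}): φ is true.
  s2 (successors {s0, s1, s2, s8}): φ is true.
  s3 (successors {s0, s2, s4, s6}): φ is false.
  s4 (successors {s2}): φ is true.
  s5 (successors ∅): φ is true.
  s6 (successors {s0, s3, s4, s5, s6, s8}): φ is true.
  s7 (successors {s2, s4}): φ is true.
  s8 (successors {s3, s4, s7}): φ is true.
For instance, at s0:
  At s0: ~((<>p | []p) -> s) is true, []p is true, so ~((<>p | []p) -> s) -> []p is true.
    At s0: (<>p | []p) -> s is false, so ~((<>p | []p) -> s) is true.
      At s0: <>p | []p is true, s is false, so (<>p | []p) -> s is false.
    At s0: []p requires p at every successor {s4}.
      At s4: p is true.
    So []p is true at s0.
Satisfying worlds: {s0, s1, s2, s4, s5, s6, s7, s8}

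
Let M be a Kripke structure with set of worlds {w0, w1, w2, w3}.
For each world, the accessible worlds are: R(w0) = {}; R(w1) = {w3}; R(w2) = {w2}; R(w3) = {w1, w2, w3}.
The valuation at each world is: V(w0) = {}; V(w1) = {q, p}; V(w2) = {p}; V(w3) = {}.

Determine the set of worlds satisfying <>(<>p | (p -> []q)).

w1, w2, w3

Let φ = <>(<>p | (p -> []q)). Evaluate φ at each world:
  w0 (successors ∅): φ is false.
  w1 (successors {w3}): φ is true.
  w2 (successors {w2}): φ is true.
  w3 (successors {w1, w2, w3}): φ is true.
For instance, at w2:
  At w2: <>(<>p | (p -> []q)) requires <>p | (p -> []q) at some successor in {w2}.
    <>p | (p -> []q) holds at w2, so <>(<>p | (p -> []q)) is true at w2.
      At w2: <>p is true, p -> []q is false, so <>p | (p -> []q) is true.
Satisfying worlds: {w1, w2, w3}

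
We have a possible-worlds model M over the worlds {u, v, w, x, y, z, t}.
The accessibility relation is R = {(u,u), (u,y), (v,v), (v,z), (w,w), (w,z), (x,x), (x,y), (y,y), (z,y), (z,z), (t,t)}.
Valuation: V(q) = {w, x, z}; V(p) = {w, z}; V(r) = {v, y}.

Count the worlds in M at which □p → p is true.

Let φ = □p → p. Evaluate φ at each world:
  u (successors {u, y}): φ is true.
  v (successors {v, z}): φ is true.
  w (successors {w, z}): φ is true.
  x (successors {x, y}): φ is true.
  y (successors {y}): φ is true.
  z (successors {y, z}): φ is true.
  t (successors {t}): φ is true.
For instance, at y:
  At y: □p is false, p is false, so □p → p is true.
    At y: □p requires p at every successor {y}.
      p fails at y, so □p is false at y.
Satisfying worlds: {u, v, w, x, y, z, t}

7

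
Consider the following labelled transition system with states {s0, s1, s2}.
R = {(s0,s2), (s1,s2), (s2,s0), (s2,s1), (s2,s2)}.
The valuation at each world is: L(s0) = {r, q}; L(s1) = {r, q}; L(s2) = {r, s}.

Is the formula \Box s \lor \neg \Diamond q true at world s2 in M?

No

At s2: \Box s is false, \neg \Diamond q is false, so \Box s \lor \neg \Diamond q is false.
  At s2: \Box s requires s at every successor {s0, s1, s2}.
    s fails at s0, so \Box s is false at s2.
  At s2: \Diamond q is true, so \neg \Diamond q is false.
    At s2: \Diamond q requires q at some successor in {s0, s1, s2}.
      q holds at s0, so \Diamond q is true at s2.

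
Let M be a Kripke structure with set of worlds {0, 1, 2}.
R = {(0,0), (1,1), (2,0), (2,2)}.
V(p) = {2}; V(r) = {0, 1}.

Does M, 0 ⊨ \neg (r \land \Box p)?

At 0: r \land \Box p is false, so \neg (r \land \Box p) is true.
  At 0: r is true, \Box p is false, so r \land \Box p is false.
    At 0: \Box p requires p at every successor {0}.
      p fails at 0, so \Box p is false at 0.

Yes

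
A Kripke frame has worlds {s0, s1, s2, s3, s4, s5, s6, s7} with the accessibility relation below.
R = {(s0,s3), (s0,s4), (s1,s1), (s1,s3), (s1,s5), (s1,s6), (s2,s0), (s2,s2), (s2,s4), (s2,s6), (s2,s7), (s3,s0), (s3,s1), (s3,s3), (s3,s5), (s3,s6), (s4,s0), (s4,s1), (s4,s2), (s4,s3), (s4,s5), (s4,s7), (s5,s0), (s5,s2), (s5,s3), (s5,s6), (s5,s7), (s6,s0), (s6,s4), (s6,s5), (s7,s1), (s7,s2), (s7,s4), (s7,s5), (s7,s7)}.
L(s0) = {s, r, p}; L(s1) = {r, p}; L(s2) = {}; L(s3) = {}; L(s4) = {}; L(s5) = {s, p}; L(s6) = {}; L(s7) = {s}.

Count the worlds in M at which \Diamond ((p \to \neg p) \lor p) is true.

Let φ = \Diamond ((p \to \neg p) \lor p). Evaluate φ at each world:
  s0 (successors {s3, s4}): φ is true.
  s1 (successors {s1, s3, s5, s6}): φ is true.
  s2 (successors {s0, s2, s4, s6, s7}): φ is true.
  s3 (successors {s0, s1, s3, s5, s6}): φ is true.
  s4 (successors {s0, s1, s2, s3, s5, s7}): φ is true.
  s5 (successors {s0, s2, s3, s6, s7}): φ is true.
  s6 (successors {s0, s4, s5}): φ is true.
  s7 (successors {s1, s2, s4, s5, s7}): φ is true.
For instance, at s1:
  At s1: \Diamond ((p \to \neg p) \lor p) requires (p \to \neg p) \lor p at some successor in {s1, s3, s5, s6}.
    (p \to \neg p) \lor p holds at s1, so \Diamond ((p \to \neg p) \lor p) is true at s1.
Satisfying worlds: {s0, s1, s2, s3, s4, s5, s6, s7}

8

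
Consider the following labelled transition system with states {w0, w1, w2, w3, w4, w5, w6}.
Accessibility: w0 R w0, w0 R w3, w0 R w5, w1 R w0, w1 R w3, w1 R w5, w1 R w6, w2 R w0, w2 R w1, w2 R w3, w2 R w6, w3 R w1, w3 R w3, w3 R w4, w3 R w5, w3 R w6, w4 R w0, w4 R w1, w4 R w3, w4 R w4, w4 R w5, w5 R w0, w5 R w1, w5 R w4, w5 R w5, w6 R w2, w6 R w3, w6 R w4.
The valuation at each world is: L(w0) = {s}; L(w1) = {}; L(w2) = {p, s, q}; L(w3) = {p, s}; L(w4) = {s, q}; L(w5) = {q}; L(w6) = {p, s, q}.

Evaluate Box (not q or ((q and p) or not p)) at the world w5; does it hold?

Yes

At w5: Box (not q or ((q and p) or not p)) requires not q or ((q and p) or not p) at every successor {w0, w1, w4, w5}.
  At w0: not q or ((q and p) or not p) is true.
  At w1: not q or ((q and p) or not p) is true.
  At w4: not q or ((q and p) or not p) is true.
  At w5: not q or ((q and p) or not p) is true.
So Box (not q or ((q and p) or not p)) is true at w5.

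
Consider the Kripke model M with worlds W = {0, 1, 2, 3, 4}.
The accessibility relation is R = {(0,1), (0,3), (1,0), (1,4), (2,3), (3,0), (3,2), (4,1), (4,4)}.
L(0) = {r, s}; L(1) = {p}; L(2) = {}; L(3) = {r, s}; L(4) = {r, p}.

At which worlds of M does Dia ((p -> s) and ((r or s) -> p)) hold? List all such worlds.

3

Recall that Dia ψ holds at a world iff ψ holds at some accessible world.
Let φ = Dia ((p -> s) and ((r or s) -> p)). Evaluate φ at each world:
  0 (successors {1, 3}): φ is false.
  1 (successors {0, 4}): φ is false.
  2 (successors {3}): φ is false.
  3 (successors {0, 2}): φ is true.
  4 (successors {1, 4}): φ is false.
For instance, at 2:
  At 2: Dia ((p -> s) and ((r or s) -> p)) requires (p -> s) and ((r or s) -> p) at some successor in {3}.
    At 3: (p -> s) and ((r or s) -> p) is false.
  So Dia ((p -> s) and ((r or s) -> p)) is false at 2.
Satisfying worlds: {3}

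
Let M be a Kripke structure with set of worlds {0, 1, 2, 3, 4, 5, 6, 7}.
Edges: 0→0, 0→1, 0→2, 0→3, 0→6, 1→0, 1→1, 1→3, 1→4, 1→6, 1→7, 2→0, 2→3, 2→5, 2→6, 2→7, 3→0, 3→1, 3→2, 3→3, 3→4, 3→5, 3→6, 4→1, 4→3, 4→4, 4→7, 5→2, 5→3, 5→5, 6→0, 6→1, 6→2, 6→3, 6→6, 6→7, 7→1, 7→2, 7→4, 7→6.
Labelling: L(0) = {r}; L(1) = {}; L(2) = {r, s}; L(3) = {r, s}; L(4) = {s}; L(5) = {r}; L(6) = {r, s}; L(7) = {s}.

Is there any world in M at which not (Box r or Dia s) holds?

No

Recall that Box ψ holds at a world iff ψ holds at every accessible world, and Dia ψ holds iff ψ holds at some accessible world.
Let φ = not (Box r or Dia s). Evaluate φ at each world:
  0 (successors {0, 1, 2, 3, 6}): φ is false.
  1 (successors {0, 1, 3, 4, 6, 7}): φ is false.
  2 (successors {0, 3, 5, 6, 7}): φ is false.
  3 (successors {0, 1, 2, 3, 4, 5, 6}): φ is false.
  4 (successors {1, 3, 4, 7}): φ is false.
  5 (successors {2, 3, 5}): φ is false.
  6 (successors {0, 1, 2, 3, 6, 7}): φ is false.
  7 (successors {1, 2, 4, 6}): φ is false.
For instance, at 5:
  At 5: Box r or Dia s is true, so not (Box r or Dia s) is false.
    At 5: Box r is true, Dia s is true, so Box r or Dia s is true.
      At 5: Box r requires r at every successor {2, 3, 5}.
        At 2: r is true.
        At 3: r is true.
        At 5: r is true.
      So Box r is true at 5.
      At 5: Dia s requires s at some successor in {2, 3, 5}.
        s holds at 2, so Dia s is true at 5.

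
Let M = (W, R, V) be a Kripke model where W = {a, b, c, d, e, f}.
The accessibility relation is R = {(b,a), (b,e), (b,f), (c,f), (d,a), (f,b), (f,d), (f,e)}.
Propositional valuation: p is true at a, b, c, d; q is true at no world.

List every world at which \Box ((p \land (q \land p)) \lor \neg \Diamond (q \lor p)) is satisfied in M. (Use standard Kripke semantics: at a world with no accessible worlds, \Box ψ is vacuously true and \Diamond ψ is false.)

Let φ = \Box ((p \land (q \land p)) \lor \neg \Diamond (q \lor p)). Evaluate φ at each world:
  a (successors ∅): φ is true.
  b (successors {a, e, f}): φ is false.
  c (successors {f}): φ is false.
  d (successors {a}): φ is true.
  e (successors ∅): φ is true.
  f (successors {b, d, e}): φ is false.
For instance, at d:
  At d: \Box ((p \land (q \land p)) \lor \neg \Diamond (q \lor p)) requires (p \land (q \land p)) \lor \neg \Diamond (q \lor p) at every successor {a}.
      At a: p \land (q \land p) is false, \neg \Diamond (q \lor p) is true, so (p \land (q \land p)) \lor \neg \Diamond (q \lor p) is true.
  So \Box ((p \land (q \land p)) \lor \neg \Diamond (q \lor p)) is true at d.
Satisfying worlds: {a, d, e}

a, d, e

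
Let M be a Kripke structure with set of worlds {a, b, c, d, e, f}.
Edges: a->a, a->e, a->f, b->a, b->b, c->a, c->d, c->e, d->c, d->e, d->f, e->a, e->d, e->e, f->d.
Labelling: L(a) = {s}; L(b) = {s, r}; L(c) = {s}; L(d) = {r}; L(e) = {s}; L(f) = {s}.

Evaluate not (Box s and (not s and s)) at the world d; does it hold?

Recall that Box ψ holds at a world iff ψ holds at every accessible world, and Dia ψ holds iff ψ holds at some accessible world.
At d: Box s and (not s and s) is false, so not (Box s and (not s and s)) is true.
  At d: Box s is true, not s and s is false, so Box s and (not s and s) is false.
    At d: Box s requires s at every successor {c, e, f}.
      At c: s is true.
      At e: s is true.
      At f: s is true.
    So Box s is true at d.

Yes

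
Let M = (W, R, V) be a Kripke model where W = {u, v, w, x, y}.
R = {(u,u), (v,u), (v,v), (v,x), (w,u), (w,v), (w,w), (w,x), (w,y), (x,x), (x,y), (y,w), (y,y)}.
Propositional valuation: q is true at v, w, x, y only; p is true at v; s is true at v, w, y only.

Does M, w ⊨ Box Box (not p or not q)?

No

At w: Box Box (not p or not q) requires Box (not p or not q) at every successor {u, v, w, x, y}.
  Box (not p or not q) fails at v, so Box Box (not p or not q) is false at w.
    At v: Box (not p or not q) requires not p or not q at every successor {u, v, x}.
      not p or not q fails at v, so Box (not p or not q) is false at v.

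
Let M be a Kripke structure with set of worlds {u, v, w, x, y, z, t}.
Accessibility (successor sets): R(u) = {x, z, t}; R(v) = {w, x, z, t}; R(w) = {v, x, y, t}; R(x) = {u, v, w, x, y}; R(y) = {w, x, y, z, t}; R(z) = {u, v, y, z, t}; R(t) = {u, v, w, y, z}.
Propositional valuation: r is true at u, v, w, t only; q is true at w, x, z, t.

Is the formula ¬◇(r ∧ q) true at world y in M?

At y: ◇(r ∧ q) is true, so ¬◇(r ∧ q) is false.
  At y: ◇(r ∧ q) requires r ∧ q at some successor in {w, x, y, z, t}.
    r ∧ q holds at w, so ◇(r ∧ q) is true at y.

No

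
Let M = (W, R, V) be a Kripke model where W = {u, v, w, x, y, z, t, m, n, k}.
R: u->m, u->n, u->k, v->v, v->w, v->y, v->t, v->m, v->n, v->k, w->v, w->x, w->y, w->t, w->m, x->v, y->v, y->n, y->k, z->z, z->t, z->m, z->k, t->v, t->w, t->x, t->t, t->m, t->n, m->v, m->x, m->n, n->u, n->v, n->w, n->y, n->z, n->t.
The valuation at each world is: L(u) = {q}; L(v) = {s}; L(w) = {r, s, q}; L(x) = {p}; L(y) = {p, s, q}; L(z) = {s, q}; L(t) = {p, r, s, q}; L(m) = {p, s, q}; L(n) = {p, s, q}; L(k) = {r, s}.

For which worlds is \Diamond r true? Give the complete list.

u, v, w, y, z, t, n

Let φ = \Diamond r. Evaluate φ at each world:
  u (successors {m, n, k}): φ is true.
  v (successors {v, w, y, t, m, n, k}): φ is true.
  w (successors {v, x, y, t, m}): φ is true.
  x (successors {v}): φ is false.
  y (successors {v, n, k}): φ is true.
  z (successors {z, t, m, k}): φ is true.
  t (successors {v, w, x, t, m, n}): φ is true.
  m (successors {v, x, n}): φ is false.
  n (successors {u, v, w, y, z, t}): φ is true.
  k (successors ∅): φ is false.
For instance, at n:
  At n: \Diamond r requires r at some successor in {u, v, w, y, z, t}.
    r holds at w, so \Diamond r is true at n.
Satisfying worlds: {u, v, w, y, z, t, n}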